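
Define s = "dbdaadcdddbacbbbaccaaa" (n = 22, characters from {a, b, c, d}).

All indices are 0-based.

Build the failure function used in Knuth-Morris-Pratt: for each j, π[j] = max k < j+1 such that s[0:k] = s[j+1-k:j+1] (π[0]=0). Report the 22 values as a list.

π[0] = 0
j=1 s[j]='b': π[1]=0 (border '')
j=2 s[j]='d': π[2]=1 (border 'd')
j=3 s[j]='a': k: 1→0; π[3]=0 (border '')
j=4 s[j]='a': π[4]=0 (border '')
j=5 s[j]='d': π[5]=1 (border 'd')
j=6 s[j]='c': k: 1→0; π[6]=0 (border '')
j=7 s[j]='d': π[7]=1 (border 'd')
j=8 s[j]='d': k: 1→0; π[8]=1 (border 'd')
j=9 s[j]='d': k: 1→0; π[9]=1 (border 'd')
j=10 s[j]='b': π[10]=2 (border 'db')
j=11 s[j]='a': k: 2→0; π[11]=0 (border '')
j=12 s[j]='c': π[12]=0 (border '')
j=13 s[j]='b': π[13]=0 (border '')
j=14 s[j]='b': π[14]=0 (border '')
j=15 s[j]='b': π[15]=0 (border '')
j=16 s[j]='a': π[16]=0 (border '')
j=17 s[j]='c': π[17]=0 (border '')
j=18 s[j]='c': π[18]=0 (border '')
j=19 s[j]='a': π[19]=0 (border '')
j=20 s[j]='a': π[20]=0 (border '')
j=21 s[j]='a': π[21]=0 (border '')

[0, 0, 1, 0, 0, 1, 0, 1, 1, 1, 2, 0, 0, 0, 0, 0, 0, 0, 0, 0, 0, 0]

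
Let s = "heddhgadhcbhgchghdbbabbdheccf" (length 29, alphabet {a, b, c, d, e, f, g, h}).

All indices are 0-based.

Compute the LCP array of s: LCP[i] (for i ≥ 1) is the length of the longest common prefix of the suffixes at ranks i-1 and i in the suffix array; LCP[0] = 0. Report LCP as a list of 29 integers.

sorted suffixes:
  #0 SA[0]=20  'abbdheccf'
  #1 SA[1]=6  'adhcbhgchghdbbabbdheccf'
  #2 SA[2]=19  'babbdheccf'
  #3 SA[3]=18  'bbabbdheccf'
  #4 SA[4]=21  'bbdheccf'
  #5 SA[5]=22  'bdheccf'
  #6 SA[6]=10  'bhgchghdbbabbdheccf'
  #7 SA[7]=9  'cbhgchghdbbabbdheccf'
  #8 SA[8]=26  'ccf'
  #9 SA[9]=27  'cf'
  #10 SA[10]=13  'chghdbbabbdheccf'
  #11 SA[11]=17  'dbbabbdheccf'
  #12 SA[12]=2  'ddhgadhcbhgchghdbbabbdheccf'
  #13 SA[13]=7  'dhcbhgchghdbbabbdheccf'
  #14 SA[14]=23  'dheccf'
  #15 SA[15]=3  'dhgadhcbhgchghdbbabbdheccf'
  #16 SA[16]=25  'eccf'
  #17 SA[17]=1  'eddhgadhcbhgchghdbbabbdheccf'
  #18 SA[18]=28  'f'
  #19 SA[19]=5  'gadhcbhgchghdbbabbdheccf'
  #20 SA[20]=12  'gchghdbbabbdheccf'
  #21 SA[21]=15  'ghdbbabbdheccf'
  #22 SA[22]=8  'hcbhgchghdbbabbdheccf'
  #23 SA[23]=16  'hdbbabbdheccf'
  #24 SA[24]=24  'heccf'
  #25 SA[25]=0  'heddhgadhcbhgchghdbbabbdheccf'
  #26 SA[26]=4  'hgadhcbhgchghdbbabbdheccf'
  #27 SA[27]=11  'hgchghdbbabbdheccf'
  #28 SA[28]=14  'hghdbbabbdheccf'

SA = [20, 6, 19, 18, 21, 22, 10, 9, 26, 27, 13, 17, 2, 7, 23, 3, 25, 1, 28, 5, 12, 15, 8, 16, 24, 0, 4, 11, 14]
rank  pair      lcp
   1  s[20:],s[6:]  1  'a'
   2  s[6:],s[19:]  0  ''
   3  s[19:],s[18:]  1  'b'
   4  s[18:],s[21:]  2  'bb'
   5  s[21:],s[22:]  1  'b'
   6  s[22:],s[10:]  1  'b'
   7  s[10:],s[9:]  0  ''
   8  s[9:],s[26:]  1  'c'
   9  s[26:],s[27:]  1  'c'
  10  s[27:],s[13:]  1  'c'
  11  s[13:],s[17:]  0  ''
  12  s[17:],s[2:]  1  'd'
  13  s[2:],s[7:]  1  'd'
  14  s[7:],s[23:]  2  'dh'
  15  s[23:],s[3:]  2  'dh'
  16  s[3:],s[25:]  0  ''
  17  s[25:],s[1:]  1  'e'
  18  s[1:],s[28:]  0  ''
  19  s[28:],s[5:]  0  ''
  20  s[5:],s[12:]  1  'g'
  21  s[12:],s[15:]  1  'g'
  22  s[15:],s[8:]  0  ''
  23  s[8:],s[16:]  1  'h'
  24  s[16:],s[24:]  1  'h'
  25  s[24:],s[0:]  2  'he'
  26  s[0:],s[4:]  1  'h'
  27  s[4:],s[11:]  2  'hg'
  28  s[11:],s[14:]  2  'hg'

[0, 1, 0, 1, 2, 1, 1, 0, 1, 1, 1, 0, 1, 1, 2, 2, 0, 1, 0, 0, 1, 1, 0, 1, 1, 2, 1, 2, 2]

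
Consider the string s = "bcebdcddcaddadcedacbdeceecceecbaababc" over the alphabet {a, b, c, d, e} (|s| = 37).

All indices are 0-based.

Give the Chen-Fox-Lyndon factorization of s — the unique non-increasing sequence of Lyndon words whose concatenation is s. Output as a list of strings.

emit factor 1: 'bcebdcddc' (i=0, period=9)
emit factor 2: 'add' (i=9, period=3)
emit factor 3: 'adced' (i=12, period=5)
emit factor 4: 'acbdeceecceecb' (i=17, period=14)
emit factor 5: 'aababc' (i=31, period=6)

["bcebdcddc", "add", "adced", "acbdeceecceecb", "aababc"]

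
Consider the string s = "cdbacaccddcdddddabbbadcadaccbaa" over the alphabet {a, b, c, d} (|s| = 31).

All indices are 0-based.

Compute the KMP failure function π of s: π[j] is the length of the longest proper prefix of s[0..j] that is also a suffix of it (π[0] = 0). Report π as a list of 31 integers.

π[0] = 0
j=1 s[j]='d': π[1]=0 (border '')
j=2 s[j]='b': π[2]=0 (border '')
j=3 s[j]='a': π[3]=0 (border '')
j=4 s[j]='c': π[4]=1 (border 'c')
j=5 s[j]='a': k: 1→0; π[5]=0 (border '')
j=6 s[j]='c': π[6]=1 (border 'c')
j=7 s[j]='c': k: 1→0; π[7]=1 (border 'c')
j=8 s[j]='d': π[8]=2 (border 'cd')
j=9 s[j]='d': k: 2→0; π[9]=0 (border '')
j=10 s[j]='c': π[10]=1 (border 'c')
j=11 s[j]='d': π[11]=2 (border 'cd')
j=12 s[j]='d': k: 2→0; π[12]=0 (border '')
j=13 s[j]='d': π[13]=0 (border '')
j=14 s[j]='d': π[14]=0 (border '')
j=15 s[j]='d': π[15]=0 (border '')
j=16 s[j]='a': π[16]=0 (border '')
j=17 s[j]='b': π[17]=0 (border '')
j=18 s[j]='b': π[18]=0 (border '')
j=19 s[j]='b': π[19]=0 (border '')
j=20 s[j]='a': π[20]=0 (border '')
j=21 s[j]='d': π[21]=0 (border '')
j=22 s[j]='c': π[22]=1 (border 'c')
j=23 s[j]='a': k: 1→0; π[23]=0 (border '')
j=24 s[j]='d': π[24]=0 (border '')
j=25 s[j]='a': π[25]=0 (border '')
j=26 s[j]='c': π[26]=1 (border 'c')
j=27 s[j]='c': k: 1→0; π[27]=1 (border 'c')
j=28 s[j]='b': k: 1→0; π[28]=0 (border '')
j=29 s[j]='a': π[29]=0 (border '')
j=30 s[j]='a': π[30]=0 (border '')

[0, 0, 0, 0, 1, 0, 1, 1, 2, 0, 1, 2, 0, 0, 0, 0, 0, 0, 0, 0, 0, 0, 1, 0, 0, 0, 1, 1, 0, 0, 0]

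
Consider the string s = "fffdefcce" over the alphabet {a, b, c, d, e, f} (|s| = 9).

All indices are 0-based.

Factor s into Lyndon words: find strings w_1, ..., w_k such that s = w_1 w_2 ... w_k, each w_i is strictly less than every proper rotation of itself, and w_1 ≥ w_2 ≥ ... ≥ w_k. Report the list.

emit factor 1: 'f' (i=0, period=1)
emit factor 2: 'f' (i=1, period=1)
emit factor 3: 'f' (i=2, period=1)
emit factor 4: 'def' (i=3, period=3)
emit factor 5: 'cce' (i=6, period=3)

["f", "f", "f", "def", "cce"]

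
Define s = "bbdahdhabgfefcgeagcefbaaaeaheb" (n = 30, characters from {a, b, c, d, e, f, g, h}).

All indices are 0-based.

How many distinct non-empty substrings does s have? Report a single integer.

439

sorted suffixes:
  #0 SA[0]=22  'aaaeaheb'
  #1 SA[1]=23  'aaeaheb'
  #2 SA[2]=7  'abgfefcgeagcefbaaaeaheb'
  #3 SA[3]=24  'aeaheb'
  #4 SA[4]=16  'agcefbaaaeaheb'
  #5 SA[5]=3  'ahdhabgfefcgeagcefbaaaeaheb'
  #6 SA[6]=26  'aheb'
  #7 SA[7]=29  'b'
  #8 SA[8]=21  'baaaeaheb'
  #9 SA[9]=0  'bbdahdhabgfefcgeagcefbaaaeaheb'
  #10 SA[10]=1  'bdahdhabgfefcgeagcefbaaaeaheb'
  #11 SA[11]=8  'bgfefcgeagcefbaaaeaheb'
  #12 SA[12]=18  'cefbaaaeaheb'
  #13 SA[13]=13  'cgeagcefbaaaeaheb'
  #14 SA[14]=2  'dahdhabgfefcgeagcefbaaaeaheb'
  #15 SA[15]=5  'dhabgfefcgeagcefbaaaeaheb'
  #16 SA[16]=15  'eagcefbaaaeaheb'
  #17 SA[17]=25  'eaheb'
  #18 SA[18]=28  'eb'
  #19 SA[19]=19  'efbaaaeaheb'
  #20 SA[20]=11  'efcgeagcefbaaaeaheb'
  #21 SA[21]=20  'fbaaaeaheb'
  #22 SA[22]=12  'fcgeagcefbaaaeaheb'
  #23 SA[23]=10  'fefcgeagcefbaaaeaheb'
  #24 SA[24]=17  'gcefbaaaeaheb'
  #25 SA[25]=14  'geagcefbaaaeaheb'
  #26 SA[26]=9  'gfefcgeagcefbaaaeaheb'
  #27 SA[27]=6  'habgfefcgeagcefbaaaeaheb'
  #28 SA[28]=4  'hdhabgfefcgeagcefbaaaeaheb'
  #29 SA[29]=27  'heb'

SA = [22, 23, 7, 24, 16, 3, 26, 29, 21, 0, 1, 8, 18, 13, 2, 5, 15, 25, 28, 19, 11, 20, 12, 10, 17, 14, 9, 6, 4, 27]
i: (SA[i-1],SA[i]) lcp shared
  1: (22,23) 2 'aa'
  2: (23,7) 1 'a'
  3: (7,24) 1 'a'
  4: (24,16) 1 'a'
  5: (16,3) 1 'a'
  6: (3,26) 2 'ah'
  7: (26,29) 0 ''
  8: (29,21) 1 'b'
  9: (21,0) 1 'b'
  10: (0,1) 1 'b'
  11: (1,8) 1 'b'
  12: (8,18) 0 ''
  13: (18,13) 1 'c'
  14: (13,2) 0 ''
  15: (2,5) 1 'd'
  16: (5,15) 0 ''
  17: (15,25) 2 'ea'
  18: (25,28) 1 'e'
  19: (28,19) 1 'e'
  20: (19,11) 2 'ef'
  21: (11,20) 0 ''
  22: (20,12) 1 'f'
  23: (12,10) 1 'f'
  24: (10,17) 0 ''
  25: (17,14) 1 'g'
  26: (14,9) 1 'g'
  27: (9,6) 0 ''
  28: (6,4) 1 'h'
  29: (4,27) 1 'h'

n(n+1)/2 = 30·31/2 = 465
Σ LCP = 0 + 2 + 1 + 1 + 1 + 1 + 2 + 0 + 1 + 1 + 1 + 1 + 0 + 1 + 0 + 1 + 0 + 2 + 1 + 1 + 2 + 0 + 1 + 1 + 0 + 1 + 1 + 0 + 1 + 1 = 26
distinct = 465 − 26 = 439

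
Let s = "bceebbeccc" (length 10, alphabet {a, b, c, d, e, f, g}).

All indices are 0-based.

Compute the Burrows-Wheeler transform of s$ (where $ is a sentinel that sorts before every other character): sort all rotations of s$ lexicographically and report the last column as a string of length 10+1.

ce$bccebebc

rank  rotation     last
    0  $bceebbeccc  c
    1  bbeccc$bcee  e
    2  bceebbeccc$  $
    3  beccc$bceeb  b
    4  c$bceebbecc  c
    5  cc$bceebbec  c
    6  ccc$bceebbe  e
    7  ceebbeccc$b  b
    8  ebbeccc$bce  e
    9  eccc$bceebb  b
   10  eebbeccc$bc  c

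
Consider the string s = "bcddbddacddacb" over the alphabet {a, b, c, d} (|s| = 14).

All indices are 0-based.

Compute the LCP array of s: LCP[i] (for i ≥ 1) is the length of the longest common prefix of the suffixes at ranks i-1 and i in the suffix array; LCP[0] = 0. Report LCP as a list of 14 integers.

rank | idx | suffix
   0 |  11 | acb
   1 |   7 | acddacb
   2 |  13 | b
   3 |   0 | bcddbddacddacb
   4 |   4 | bddacddacb
   5 |  12 | cb
   6 |   8 | cddacb
   7 |   1 | cddbddacddacb
   8 |  10 | dacb
   9 |   6 | dacddacb
  10 |   3 | dbddacddacb
  11 |   9 | ddacb
  12 |   5 | ddacddacb
  13 |   2 | ddbddacddacb

SA = [11, 7, 13, 0, 4, 12, 8, 1, 10, 6, 3, 9, 5, 2]
i: (SA[i-1],SA[i]) lcp shared
  1: (11,7) 2 'ac'
  2: (7,13) 0 ''
  3: (13,0) 1 'b'
  4: (0,4) 1 'b'
  5: (4,12) 0 ''
  6: (12,8) 1 'c'
  7: (8,1) 3 'cdd'
  8: (1,10) 0 ''
  9: (10,6) 3 'dac'
  10: (6,3) 1 'd'
  11: (3,9) 1 'd'
  12: (9,5) 4 'ddac'
  13: (5,2) 2 'dd'

[0, 2, 0, 1, 1, 0, 1, 3, 0, 3, 1, 1, 4, 2]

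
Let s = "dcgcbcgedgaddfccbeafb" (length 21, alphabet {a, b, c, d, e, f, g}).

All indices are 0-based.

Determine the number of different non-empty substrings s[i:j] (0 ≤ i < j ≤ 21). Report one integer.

rank→(start, suffix):
  0 → (10, 'addfccbeafb')
  1 → (18, 'afb')
  2 → (20, 'b')
  3 → (4, 'bcgedgaddfccbeafb')
  4 → (16, 'beafb')
  5 → (3, 'cbcgedgaddfccbeafb')
  6 → (15, 'cbeafb')
  7 → (14, 'ccbeafb')
  8 → (1, 'cgcbcgedgaddfccbeafb')
  9 → (5, 'cgedgaddfccbeafb')
  10 → (0, 'dcgcbcgedgaddfccbeafb')
  11 → (11, 'ddfccbeafb')
  12 → (12, 'dfccbeafb')
  13 → (8, 'dgaddfccbeafb')
  14 → (17, 'eafb')
  15 → (7, 'edgaddfccbeafb')
  16 → (19, 'fb')
  17 → (13, 'fccbeafb')
  18 → (9, 'gaddfccbeafb')
  19 → (2, 'gcbcgedgaddfccbeafb')
  20 → (6, 'gedgaddfccbeafb')

SA = [10, 18, 20, 4, 16, 3, 15, 14, 1, 5, 0, 11, 12, 8, 17, 7, 19, 13, 9, 2, 6]
i: (SA[i-1],SA[i]) lcp shared
  1: (10,18) 1 'a'
  2: (18,20) 0 ''
  3: (20,4) 1 'b'
  4: (4,16) 1 'b'
  5: (16,3) 0 ''
  6: (3,15) 2 'cb'
  7: (15,14) 1 'c'
  8: (14,1) 1 'c'
  9: (1,5) 2 'cg'
  10: (5,0) 0 ''
  11: (0,11) 1 'd'
  12: (11,12) 1 'd'
  13: (12,8) 1 'd'
  14: (8,17) 0 ''
  15: (17,7) 1 'e'
  16: (7,19) 0 ''
  17: (19,13) 1 'f'
  18: (13,9) 0 ''
  19: (9,2) 1 'g'
  20: (2,6) 1 'g'

n(n+1)/2 = 21·22/2 = 231
Σ LCP = 0 + 1 + 0 + 1 + 1 + 0 + 2 + 1 + 1 + 2 + 0 + 1 + 1 + 1 + 0 + 1 + 0 + 1 + 0 + 1 + 1 = 16
distinct = 231 − 16 = 215

215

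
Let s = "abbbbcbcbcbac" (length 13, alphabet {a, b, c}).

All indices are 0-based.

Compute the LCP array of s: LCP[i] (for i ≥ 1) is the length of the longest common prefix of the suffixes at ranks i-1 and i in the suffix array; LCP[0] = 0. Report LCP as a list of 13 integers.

rank | idx | suffix
   0 |   0 | abbbbcbcbcbac
   1 |  11 | ac
   2 |  10 | bac
   3 |   1 | bbbbcbcbcbac
   4 |   2 | bbbcbcbcbac
   5 |   3 | bbcbcbcbac
   6 |   8 | bcbac
   7 |   6 | bcbcbac
   8 |   4 | bcbcbcbac
   9 |  12 | c
  10 |   9 | cbac
  11 |   7 | cbcbac
  12 |   5 | cbcbcbac

SA = [0, 11, 10, 1, 2, 3, 8, 6, 4, 12, 9, 7, 5]
rank  pair      lcp
   1  s[0:],s[11:]  1  'a'
   2  s[11:],s[10:]  0  ''
   3  s[10:],s[1:]  1  'b'
   4  s[1:],s[2:]  3  'bbb'
   5  s[2:],s[3:]  2  'bb'
   6  s[3:],s[8:]  1  'b'
   7  s[8:],s[6:]  3  'bcb'
   8  s[6:],s[4:]  5  'bcbcb'
   9  s[4:],s[12:]  0  ''
  10  s[12:],s[9:]  1  'c'
  11  s[9:],s[7:]  2  'cb'
  12  s[7:],s[5:]  4  'cbcb'

[0, 1, 0, 1, 3, 2, 1, 3, 5, 0, 1, 2, 4]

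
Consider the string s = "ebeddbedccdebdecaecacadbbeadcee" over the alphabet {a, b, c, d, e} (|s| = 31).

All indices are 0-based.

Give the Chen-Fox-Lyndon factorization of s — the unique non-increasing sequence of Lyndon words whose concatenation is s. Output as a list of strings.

emit factor 1: 'e' (i=0, period=1)
emit factor 2: 'bedd' (i=1, period=4)
emit factor 3: 'bedccde' (i=5, period=7)
emit factor 4: 'bdec' (i=12, period=4)
emit factor 5: 'aec' (i=16, period=3)
emit factor 6: 'acadbbeadcee' (i=19, period=12)

["e", "bedd", "bedccde", "bdec", "aec", "acadbbeadcee"]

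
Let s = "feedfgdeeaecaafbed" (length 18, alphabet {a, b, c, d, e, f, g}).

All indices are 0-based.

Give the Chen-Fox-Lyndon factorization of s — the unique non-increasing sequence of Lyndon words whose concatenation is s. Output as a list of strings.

emit factor 1: 'f' (i=0, period=1)
emit factor 2: 'e' (i=1, period=1)
emit factor 3: 'e' (i=2, period=1)
emit factor 4: 'dfg' (i=3, period=3)
emit factor 5: 'dee' (i=6, period=3)
emit factor 6: 'aec' (i=9, period=3)
emit factor 7: 'aafbed' (i=12, period=6)

["f", "e", "e", "dfg", "dee", "aec", "aafbed"]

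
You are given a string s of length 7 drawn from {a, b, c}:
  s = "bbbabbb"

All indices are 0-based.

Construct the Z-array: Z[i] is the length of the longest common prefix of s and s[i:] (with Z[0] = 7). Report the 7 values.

Z[0]=7
i=1: outside box; Z[1]=2 scan→box=[1,3)
i=2: min(r-i=1, Z[1]=2)=1; Z[2]=1
i=3: outside box; Z[3]=0
i=4: outside box; Z[4]=3 scan→box=[4,7)
i=5: min(r-i=2, Z[1]=2)=2; Z[5]=2
i=6: min(r-i=1, Z[2]=1)=1; Z[6]=1

[7, 2, 1, 0, 3, 2, 1]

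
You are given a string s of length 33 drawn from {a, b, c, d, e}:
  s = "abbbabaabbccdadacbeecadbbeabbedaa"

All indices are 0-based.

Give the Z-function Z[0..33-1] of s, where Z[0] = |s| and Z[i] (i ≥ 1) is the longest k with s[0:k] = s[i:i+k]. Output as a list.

Z[0]=33
i=1: outside box; Z[1]=0
i=2: outside box; Z[2]=0
i=3: outside box; Z[3]=0
i=4: outside box; Z[4]=2 extend→box=[4,6)
i=5: min(r-i=1, Z[1]=0)=0; Z[5]=0
i=6: outside box; Z[6]=1 extend→box=[6,7)
i=7: outside box; Z[7]=3 extend→box=[7,10)
i=8: min(r-i=2, Z[1]=0)=0; Z[8]=0
i=9: min(r-i=1, Z[2]=0)=0; Z[9]=0
i=10: outside box; Z[10]=0
i=11: outside box; Z[11]=0
i=12: outside box; Z[12]=0
i=13: outside box; Z[13]=1 extend→box=[13,14)
i=14: outside box; Z[14]=0
i=15: outside box; Z[15]=1 extend→box=[15,16)
i=16: outside box; Z[16]=0
i=17: outside box; Z[17]=0
i=18: outside box; Z[18]=0
i=19: outside box; Z[19]=0
i=20: outside box; Z[20]=0
i=21: outside box; Z[21]=1 extend→box=[21,22)
i=22: outside box; Z[22]=0
i=23: outside box; Z[23]=0
i=24: outside box; Z[24]=0
i=25: outside box; Z[25]=0
i=26: outside box; Z[26]=3 extend→box=[26,29)
i=27: min(r-i=2, Z[1]=0)=0; Z[27]=0
i=28: min(r-i=1, Z[2]=0)=0; Z[28]=0
i=29: outside box; Z[29]=0
i=30: outside box; Z[30]=0
i=31: outside box; Z[31]=1 extend→box=[31,32)
i=32: outside box; Z[32]=1 extend→box=[32,33)

[33, 0, 0, 0, 2, 0, 1, 3, 0, 0, 0, 0, 0, 1, 0, 1, 0, 0, 0, 0, 0, 1, 0, 0, 0, 0, 3, 0, 0, 0, 0, 1, 1]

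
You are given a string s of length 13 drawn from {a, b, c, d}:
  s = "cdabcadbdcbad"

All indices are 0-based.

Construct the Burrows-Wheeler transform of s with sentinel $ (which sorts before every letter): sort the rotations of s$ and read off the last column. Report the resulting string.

rank  rotation        last
    0  $cdabcadbdcbad  d
    1  abcadbdcbad$cd  d
    2  ad$cdabcadbdcb  b
    3  adbdcbad$cdabc  c
    4  bad$cdabcadbdc  c
    5  bcadbdcbad$cda  a
    6  bdcbad$cdabcad  d
    7  cadbdcbad$cdab  b
    8  cbad$cdabcadbd  d
    9  cdabcadbdcbad$  $
   10  d$cdabcadbdcba  a
   11  dabcadbdcbad$c  c
   12  dbdcbad$cdabca  a
   13  dcbad$cdabcadb  b

ddbccadbd$acab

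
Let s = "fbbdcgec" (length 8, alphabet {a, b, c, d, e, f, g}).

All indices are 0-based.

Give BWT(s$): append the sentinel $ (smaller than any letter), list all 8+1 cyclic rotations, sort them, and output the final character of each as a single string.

cfbedbg$c

rank  rotation   last
    0  $fbbdcgec  c
    1  bbdcgec$f  f
    2  bdcgec$fb  b
    3  c$fbbdcge  e
    4  cgec$fbbd  d
    5  dcgec$fbb  b
    6  ec$fbbdcg  g
    7  fbbdcgec$  $
    8  gec$fbbdc  c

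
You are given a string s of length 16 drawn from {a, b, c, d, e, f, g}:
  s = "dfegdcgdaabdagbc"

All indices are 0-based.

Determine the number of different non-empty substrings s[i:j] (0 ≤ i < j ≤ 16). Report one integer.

125

rank→(start, suffix):
  0 → (8, 'aabdagbc')
  1 → (9, 'abdagbc')
  2 → (12, 'agbc')
  3 → (14, 'bc')
  4 → (10, 'bdagbc')
  5 → (15, 'c')
  6 → (5, 'cgdaabdagbc')
  7 → (7, 'daabdagbc')
  8 → (11, 'dagbc')
  9 → (4, 'dcgdaabdagbc')
  10 → (0, 'dfegdcgdaabdagbc')
  11 → (2, 'egdcgdaabdagbc')
  12 → (1, 'fegdcgdaabdagbc')
  13 → (13, 'gbc')
  14 → (6, 'gdaabdagbc')
  15 → (3, 'gdcgdaabdagbc')

SA = [8, 9, 12, 14, 10, 15, 5, 7, 11, 4, 0, 2, 1, 13, 6, 3]
[i] adj suffixes → lcp
  [1] 8/9 → 1 ('a')
  [2] 9/12 → 1 ('a')
  [3] 12/14 → 0 ('')
  [4] 14/10 → 1 ('b')
  [5] 10/15 → 0 ('')
  [6] 15/5 → 1 ('c')
  [7] 5/7 → 0 ('')
  [8] 7/11 → 2 ('da')
  [9] 11/4 → 1 ('d')
  [10] 4/0 → 1 ('d')
  [11] 0/2 → 0 ('')
  [12] 2/1 → 0 ('')
  [13] 1/13 → 0 ('')
  [14] 13/6 → 1 ('g')
  [15] 6/3 → 2 ('gd')

n(n+1)/2 = 16·17/2 = 136
Σ LCP = 0 + 1 + 1 + 0 + 1 + 0 + 1 + 0 + 2 + 1 + 1 + 0 + 0 + 0 + 1 + 2 = 11
distinct = 136 − 11 = 125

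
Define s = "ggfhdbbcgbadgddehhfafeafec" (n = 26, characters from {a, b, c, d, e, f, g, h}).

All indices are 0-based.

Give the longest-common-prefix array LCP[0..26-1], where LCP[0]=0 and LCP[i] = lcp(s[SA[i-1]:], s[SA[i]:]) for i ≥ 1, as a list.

[0, 1, 3, 0, 1, 1, 0, 1, 0, 1, 1, 1, 0, 1, 1, 0, 1, 2, 1, 0, 1, 1, 1, 0, 1, 1]

rank→(start, suffix):
  0 → (10, 'adgddehhfafeafec')
  1 → (19, 'afeafec')
  2 → (22, 'afec')
  3 → (9, 'badgddehhfafeafec')
  4 → (5, 'bbcgbadgddehhfafeafec')
  5 → (6, 'bcgbadgddehhfafeafec')
  6 → (25, 'c')
  7 → (7, 'cgbadgddehhfafeafec')
  8 → (4, 'dbbcgbadgddehhfafeafec')
  9 → (13, 'ddehhfafeafec')
  10 → (14, 'dehhfafeafec')
  11 → (11, 'dgddehhfafeafec')
  12 → (21, 'eafec')
  13 → (24, 'ec')
  14 → (15, 'ehhfafeafec')
  15 → (18, 'fafeafec')
  16 → (20, 'feafec')
  17 → (23, 'fec')
  18 → (2, 'fhdbbcgbadgddehhfafeafec')
  19 → (8, 'gbadgddehhfafeafec')
  20 → (12, 'gddehhfafeafec')
  21 → (1, 'gfhdbbcgbadgddehhfafeafec')
  22 → (0, 'ggfhdbbcgbadgddehhfafeafec')
  23 → (3, 'hdbbcgbadgddehhfafeafec')
  24 → (17, 'hfafeafec')
  25 → (16, 'hhfafeafec')

SA = [10, 19, 22, 9, 5, 6, 25, 7, 4, 13, 14, 11, 21, 24, 15, 18, 20, 23, 2, 8, 12, 1, 0, 3, 17, 16]
i: (SA[i-1],SA[i]) lcp shared
  1: (10,19) 1 'a'
  2: (19,22) 3 'afe'
  3: (22,9) 0 ''
  4: (9,5) 1 'b'
  5: (5,6) 1 'b'
  6: (6,25) 0 ''
  7: (25,7) 1 'c'
  8: (7,4) 0 ''
  9: (4,13) 1 'd'
  10: (13,14) 1 'd'
  11: (14,11) 1 'd'
  12: (11,21) 0 ''
  13: (21,24) 1 'e'
  14: (24,15) 1 'e'
  15: (15,18) 0 ''
  16: (18,20) 1 'f'
  17: (20,23) 2 'fe'
  18: (23,2) 1 'f'
  19: (2,8) 0 ''
  20: (8,12) 1 'g'
  21: (12,1) 1 'g'
  22: (1,0) 1 'g'
  23: (0,3) 0 ''
  24: (3,17) 1 'h'
  25: (17,16) 1 'h'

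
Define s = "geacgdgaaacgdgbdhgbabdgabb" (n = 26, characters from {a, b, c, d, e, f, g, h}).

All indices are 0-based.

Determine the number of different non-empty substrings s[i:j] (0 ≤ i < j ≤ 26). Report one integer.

315

sorted suffixes:
  #0 SA[0]=7  'aaacgdgbdhgbabdgabb'
  #1 SA[1]=8  'aacgdgbdhgbabdgabb'
  #2 SA[2]=23  'abb'
  #3 SA[3]=19  'abdgabb'
  #4 SA[4]=2  'acgdgaaacgdgbdhgbabdgabb'
  #5 SA[5]=9  'acgdgbdhgbabdgabb'
  #6 SA[6]=25  'b'
  #7 SA[7]=18  'babdgabb'
  #8 SA[8]=24  'bb'
  #9 SA[9]=20  'bdgabb'
  #10 SA[10]=14  'bdhgbabdgabb'
  #11 SA[11]=3  'cgdgaaacgdgbdhgbabdgabb'
  #12 SA[12]=10  'cgdgbdhgbabdgabb'
  #13 SA[13]=5  'dgaaacgdgbdhgbabdgabb'
  #14 SA[14]=21  'dgabb'
  #15 SA[15]=12  'dgbdhgbabdgabb'
  #16 SA[16]=15  'dhgbabdgabb'
  #17 SA[17]=1  'eacgdgaaacgdgbdhgbabdgabb'
  #18 SA[18]=6  'gaaacgdgbdhgbabdgabb'
  #19 SA[19]=22  'gabb'
  #20 SA[20]=17  'gbabdgabb'
  #21 SA[21]=13  'gbdhgbabdgabb'
  #22 SA[22]=4  'gdgaaacgdgbdhgbabdgabb'
  #23 SA[23]=11  'gdgbdhgbabdgabb'
  #24 SA[24]=0  'geacgdgaaacgdgbdhgbabdgabb'
  #25 SA[25]=16  'hgbabdgabb'

SA = [7, 8, 23, 19, 2, 9, 25, 18, 24, 20, 14, 3, 10, 5, 21, 12, 15, 1, 6, 22, 17, 13, 4, 11, 0, 16]
[i] adj suffixes → lcp
  [1] 7/8 → 2 ('aa')
  [2] 8/23 → 1 ('a')
  [3] 23/19 → 2 ('ab')
  [4] 19/2 → 1 ('a')
  [5] 2/9 → 5 ('acgdg')
  [6] 9/25 → 0 ('')
  [7] 25/18 → 1 ('b')
  [8] 18/24 → 1 ('b')
  [9] 24/20 → 1 ('b')
  [10] 20/14 → 2 ('bd')
  [11] 14/3 → 0 ('')
  [12] 3/10 → 4 ('cgdg')
  [13] 10/5 → 0 ('')
  [14] 5/21 → 3 ('dga')
  [15] 21/12 → 2 ('dg')
  [16] 12/15 → 1 ('d')
  [17] 15/1 → 0 ('')
  [18] 1/6 → 0 ('')
  [19] 6/22 → 2 ('ga')
  [20] 22/17 → 1 ('g')
  [21] 17/13 → 2 ('gb')
  [22] 13/4 → 1 ('g')
  [23] 4/11 → 3 ('gdg')
  [24] 11/0 → 1 ('g')
  [25] 0/16 → 0 ('')

n(n+1)/2 = 26·27/2 = 351
Σ LCP = 0 + 2 + 1 + 2 + 1 + 5 + 0 + 1 + 1 + 1 + 2 + 0 + 4 + 0 + 3 + 2 + 1 + 0 + 0 + 2 + 1 + 2 + 1 + 3 + 1 + 0 = 36
distinct = 351 − 36 = 315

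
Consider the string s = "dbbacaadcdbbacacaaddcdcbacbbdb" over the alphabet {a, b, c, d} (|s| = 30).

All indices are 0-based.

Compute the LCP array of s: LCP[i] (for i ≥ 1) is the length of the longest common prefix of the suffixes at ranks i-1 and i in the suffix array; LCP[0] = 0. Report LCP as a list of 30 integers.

[0, 3, 1, 5, 3, 2, 1, 2, 0, 1, 4, 3, 1, 5, 2, 1, 0, 4, 2, 1, 2, 1, 2, 0, 2, 6, 1, 2, 3, 1]

rank→(start, suffix):
  0 → (5, 'aadcdbbacacaaddcdcbacbbdb')
  1 → (16, 'aaddcdcbacbbdb')
  2 → (3, 'acaadcdbbacacaaddcdcbacbbdb')
  3 → (14, 'acaaddcdcbacbbdb')
  4 → (12, 'acacaaddcdcbacbbdb')
  5 → (24, 'acbbdb')
  6 → (6, 'adcdbbacacaaddcdcbacbbdb')
  7 → (17, 'addcdcbacbbdb')
  8 → (29, 'b')
  9 → (2, 'bacaadcdbbacacaaddcdcbacbbdb')
  10 → (11, 'bacacaaddcdcbacbbdb')
  11 → (23, 'bacbbdb')
  12 → (1, 'bbacaadcdbbacacaaddcdcbacbbdb')
  13 → (10, 'bbacacaaddcdcbacbbdb')
  14 → (26, 'bbdb')
  15 → (27, 'bdb')
  16 → (4, 'caadcdbbacacaaddcdcbacbbdb')
  17 → (15, 'caaddcdcbacbbdb')
  18 → (13, 'cacaaddcdcbacbbdb')
  19 → (22, 'cbacbbdb')
  20 → (25, 'cbbdb')
  21 → (8, 'cdbbacacaaddcdcbacbbdb')
  22 → (20, 'cdcbacbbdb')
  23 → (28, 'db')
  24 → (0, 'dbbacaadcdbbacacaaddcdcbacbbdb')
  25 → (9, 'dbbacacaaddcdcbacbbdb')
  26 → (21, 'dcbacbbdb')
  27 → (7, 'dcdbbacacaaddcdcbacbbdb')
  28 → (19, 'dcdcbacbbdb')
  29 → (18, 'ddcdcbacbbdb')

SA = [5, 16, 3, 14, 12, 24, 6, 17, 29, 2, 11, 23, 1, 10, 26, 27, 4, 15, 13, 22, 25, 8, 20, 28, 0, 9, 21, 7, 19, 18]
i: (SA[i-1],SA[i]) lcp shared
  1: (5,16) 3 'aad'
  2: (16,3) 1 'a'
  3: (3,14) 5 'acaad'
  4: (14,12) 3 'aca'
  5: (12,24) 2 'ac'
  6: (24,6) 1 'a'
  7: (6,17) 2 'ad'
  8: (17,29) 0 ''
  9: (29,2) 1 'b'
  10: (2,11) 4 'baca'
  11: (11,23) 3 'bac'
  12: (23,1) 1 'b'
  13: (1,10) 5 'bbaca'
  14: (10,26) 2 'bb'
  15: (26,27) 1 'b'
  16: (27,4) 0 ''
  17: (4,15) 4 'caad'
  18: (15,13) 2 'ca'
  19: (13,22) 1 'c'
  20: (22,25) 2 'cb'
  21: (25,8) 1 'c'
  22: (8,20) 2 'cd'
  23: (20,28) 0 ''
  24: (28,0) 2 'db'
  25: (0,9) 6 'dbbaca'
  26: (9,21) 1 'd'
  27: (21,7) 2 'dc'
  28: (7,19) 3 'dcd'
  29: (19,18) 1 'd'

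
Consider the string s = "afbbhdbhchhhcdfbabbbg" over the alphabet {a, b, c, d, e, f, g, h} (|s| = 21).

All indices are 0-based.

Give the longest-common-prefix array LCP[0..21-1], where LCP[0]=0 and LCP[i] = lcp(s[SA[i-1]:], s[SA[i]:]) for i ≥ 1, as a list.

[0, 1, 0, 1, 2, 2, 1, 1, 2, 0, 1, 0, 1, 0, 2, 0, 0, 2, 1, 1, 2]

rank | idx | suffix
   0 |  16 | abbbg
   1 |   0 | afbbhdbhchhhcdfbabbbg
   2 |  15 | babbbg
   3 |  17 | bbbg
   4 |  18 | bbg
   5 |   2 | bbhdbhchhhcdfbabbbg
   6 |  19 | bg
   7 |   6 | bhchhhcdfbabbbg
   8 |   3 | bhdbhchhhcdfbabbbg
   9 |  12 | cdfbabbbg
  10 |   8 | chhhcdfbabbbg
  11 |   5 | dbhchhhcdfbabbbg
  12 |  13 | dfbabbbg
  13 |  14 | fbabbbg
  14 |   1 | fbbhdbhchhhcdfbabbbg
  15 |  20 | g
  16 |  11 | hcdfbabbbg
  17 |   7 | hchhhcdfbabbbg
  18 |   4 | hdbhchhhcdfbabbbg
  19 |  10 | hhcdfbabbbg
  20 |   9 | hhhcdfbabbbg

SA = [16, 0, 15, 17, 18, 2, 19, 6, 3, 12, 8, 5, 13, 14, 1, 20, 11, 7, 4, 10, 9]
rank  pair      lcp
   1  s[16:],s[0:]  1  'a'
   2  s[0:],s[15:]  0  ''
   3  s[15:],s[17:]  1  'b'
   4  s[17:],s[18:]  2  'bb'
   5  s[18:],s[2:]  2  'bb'
   6  s[2:],s[19:]  1  'b'
   7  s[19:],s[6:]  1  'b'
   8  s[6:],s[3:]  2  'bh'
   9  s[3:],s[12:]  0  ''
  10  s[12:],s[8:]  1  'c'
  11  s[8:],s[5:]  0  ''
  12  s[5:],s[13:]  1  'd'
  13  s[13:],s[14:]  0  ''
  14  s[14:],s[1:]  2  'fb'
  15  s[1:],s[20:]  0  ''
  16  s[20:],s[11:]  0  ''
  17  s[11:],s[7:]  2  'hc'
  18  s[7:],s[4:]  1  'h'
  19  s[4:],s[10:]  1  'h'
  20  s[10:],s[9:]  2  'hh'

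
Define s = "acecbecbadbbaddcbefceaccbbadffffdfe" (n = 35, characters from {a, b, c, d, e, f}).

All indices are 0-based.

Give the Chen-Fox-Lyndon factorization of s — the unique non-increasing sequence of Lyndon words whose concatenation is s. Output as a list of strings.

["acecbecbadbbaddcbefce", "accbbadffffdfe"]

emit factor 1: 'acecbecbadbbaddcbefce' (i=0, period=21)
emit factor 2: 'accbbadffffdfe' (i=21, period=14)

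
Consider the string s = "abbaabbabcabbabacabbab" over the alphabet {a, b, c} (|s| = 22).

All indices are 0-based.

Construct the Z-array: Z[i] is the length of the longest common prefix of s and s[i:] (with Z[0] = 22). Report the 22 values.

Z[0]=22
i=1: fresh scan; Z[1]=0
i=2: fresh scan; Z[2]=0
i=3: fresh scan; Z[3]=1 extend→box=[3,4)
i=4: fresh scan; Z[4]=4 extend→box=[4,8)
i=5: min(r-i=3, Z[1]=0)=0; Z[5]=0
i=6: min(r-i=2, Z[2]=0)=0; Z[6]=0
i=7: min(r-i=1, Z[3]=1)=1; Z[7]=2 extend→box=[7,9)
i=8: min(r-i=1, Z[1]=0)=0; Z[8]=0
i=9: fresh scan; Z[9]=0
i=10: fresh scan; Z[10]=4 extend→box=[10,14)
i=11: min(r-i=3, Z[1]=0)=0; Z[11]=0
i=12: min(r-i=2, Z[2]=0)=0; Z[12]=0
i=13: min(r-i=1, Z[3]=1)=1; Z[13]=2 extend→box=[13,15)
i=14: min(r-i=1, Z[1]=0)=0; Z[14]=0
i=15: fresh scan; Z[15]=1 extend→box=[15,16)
i=16: fresh scan; Z[16]=0
i=17: fresh scan; Z[17]=4 extend→box=[17,21)
i=18: min(r-i=3, Z[1]=0)=0; Z[18]=0
i=19: min(r-i=2, Z[2]=0)=0; Z[19]=0
i=20: min(r-i=1, Z[3]=1)=1; Z[20]=2 extend→box=[20,22)
i=21: min(r-i=1, Z[1]=0)=0; Z[21]=0

[22, 0, 0, 1, 4, 0, 0, 2, 0, 0, 4, 0, 0, 2, 0, 1, 0, 4, 0, 0, 2, 0]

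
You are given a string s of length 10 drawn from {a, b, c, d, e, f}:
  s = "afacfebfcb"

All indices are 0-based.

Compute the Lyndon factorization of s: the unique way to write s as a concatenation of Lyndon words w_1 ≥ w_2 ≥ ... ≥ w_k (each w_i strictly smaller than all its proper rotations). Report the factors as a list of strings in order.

["af", "acfebfcb"]

emit factor 1: 'af' (i=0, period=2)
emit factor 2: 'acfebfcb' (i=2, period=8)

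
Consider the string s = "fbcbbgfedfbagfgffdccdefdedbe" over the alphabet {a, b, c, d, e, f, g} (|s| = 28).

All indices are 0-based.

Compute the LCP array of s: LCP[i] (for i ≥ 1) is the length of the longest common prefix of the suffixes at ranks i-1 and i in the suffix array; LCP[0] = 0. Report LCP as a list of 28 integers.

[0, 0, 1, 1, 1, 1, 0, 1, 1, 0, 1, 1, 2, 1, 0, 1, 2, 1, 0, 2, 1, 2, 1, 1, 1, 0, 2, 2]

rank | idx | suffix
   0 |  11 | agfgffdccdefdedbe
   1 |  10 | bagfgffdccdefdedbe
   2 |   3 | bbgfedfbagfgffdccdefdedbe
   3 |   1 | bcbbgfedfbagfgffdccdefdedbe
   4 |  26 | be
   5 |   4 | bgfedfbagfgffdccdefdedbe
   6 |   2 | cbbgfedfbagfgffdccdefdedbe
   7 |  18 | ccdefdedbe
   8 |  19 | cdefdedbe
   9 |  25 | dbe
  10 |  17 | dccdefdedbe
  11 |  23 | dedbe
  12 |  20 | defdedbe
  13 |   8 | dfbagfgffdccdefdedbe
  14 |  27 | e
  15 |  24 | edbe
  16 |   7 | edfbagfgffdccdefdedbe
  17 |  21 | efdedbe
  18 |   9 | fbagfgffdccdefdedbe
  19 |   0 | fbcbbgfedfbagfgffdccdefdedbe
  20 |  16 | fdccdefdedbe
  21 |  22 | fdedbe
  22 |   6 | fedfbagfgffdccdefdedbe
  23 |  15 | ffdccdefdedbe
  24 |  13 | fgffdccdefdedbe
  25 |   5 | gfedfbagfgffdccdefdedbe
  26 |  14 | gffdccdefdedbe
  27 |  12 | gfgffdccdefdedbe

SA = [11, 10, 3, 1, 26, 4, 2, 18, 19, 25, 17, 23, 20, 8, 27, 24, 7, 21, 9, 0, 16, 22, 6, 15, 13, 5, 14, 12]
rank  pair      lcp
   1  s[11:],s[10:]  0  ''
   2  s[10:],s[3:]  1  'b'
   3  s[3:],s[1:]  1  'b'
   4  s[1:],s[26:]  1  'b'
   5  s[26:],s[4:]  1  'b'
   6  s[4:],s[2:]  0  ''
   7  s[2:],s[18:]  1  'c'
   8  s[18:],s[19:]  1  'c'
   9  s[19:],s[25:]  0  ''
  10  s[25:],s[17:]  1  'd'
  11  s[17:],s[23:]  1  'd'
  12  s[23:],s[20:]  2  'de'
  13  s[20:],s[8:]  1  'd'
  14  s[8:],s[27:]  0  ''
  15  s[27:],s[24:]  1  'e'
  16  s[24:],s[7:]  2  'ed'
  17  s[7:],s[21:]  1  'e'
  18  s[21:],s[9:]  0  ''
  19  s[9:],s[0:]  2  'fb'
  20  s[0:],s[16:]  1  'f'
  21  s[16:],s[22:]  2  'fd'
  22  s[22:],s[6:]  1  'f'
  23  s[6:],s[15:]  1  'f'
  24  s[15:],s[13:]  1  'f'
  25  s[13:],s[5:]  0  ''
  26  s[5:],s[14:]  2  'gf'
  27  s[14:],s[12:]  2  'gf'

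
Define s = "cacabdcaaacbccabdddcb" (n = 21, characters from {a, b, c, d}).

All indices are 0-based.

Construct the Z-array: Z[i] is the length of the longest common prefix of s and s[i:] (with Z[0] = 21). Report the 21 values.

[21, 0, 2, 0, 0, 0, 2, 0, 0, 0, 1, 0, 1, 2, 0, 0, 0, 0, 0, 1, 0]

Z[0]=21
i=1: outside box; Z[1]=0
i=2: outside box; Z[2]=2 grow→box=[2,4)
i=3: min(r-i=1, Z[1]=0)=0; Z[3]=0
i=4: outside box; Z[4]=0
i=5: outside box; Z[5]=0
i=6: outside box; Z[6]=2 grow→box=[6,8)
i=7: min(r-i=1, Z[1]=0)=0; Z[7]=0
i=8: outside box; Z[8]=0
i=9: outside box; Z[9]=0
i=10: outside box; Z[10]=1 grow→box=[10,11)
i=11: outside box; Z[11]=0
i=12: outside box; Z[12]=1 grow→box=[12,13)
i=13: outside box; Z[13]=2 grow→box=[13,15)
i=14: min(r-i=1, Z[1]=0)=0; Z[14]=0
i=15: outside box; Z[15]=0
i=16: outside box; Z[16]=0
i=17: outside box; Z[17]=0
i=18: outside box; Z[18]=0
i=19: outside box; Z[19]=1 grow→box=[19,20)
i=20: outside box; Z[20]=0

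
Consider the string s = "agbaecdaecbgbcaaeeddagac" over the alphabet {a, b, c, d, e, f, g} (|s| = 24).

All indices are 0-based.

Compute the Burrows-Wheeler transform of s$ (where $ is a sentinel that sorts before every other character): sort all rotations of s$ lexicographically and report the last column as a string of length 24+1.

rank  rotation                   last
    0  $agbaecdaecbgbcaaeeddagac  c
    1  aaeeddagac$agbaecdaecbgbc  c
    2  ac$agbaecdaecbgbcaaeeddag  g
    3  aecbgbcaaeeddagac$agbaecd  d
    4  aecdaecbgbcaaeeddagac$agb  b
    5  aeeddagac$agbaecdaecbgbca  a
    6  agac$agbaecdaecbgbcaaeedd  d
    7  agbaecdaecbgbcaaeeddagac$  $
    8  baecdaecbgbcaaeeddagac$ag  g
    9  bcaaeeddagac$agbaecdaecbg  g
   10  bgbcaaeeddagac$agbaecdaec  c
   11  c$agbaecdaecbgbcaaeeddaga  a
   12  caaeeddagac$agbaecdaecbgb  b
   13  cbgbcaaeeddagac$agbaecdae  e
   14  cdaecbgbcaaeeddagac$agbae  e
   15  daecbgbcaaeeddagac$agbaec  c
   16  dagac$agbaecdaecbgbcaaeed  d
   17  ddagac$agbaecdaecbgbcaaee  e
   18  ecbgbcaaeeddagac$agbaecda  a
   19  ecdaecbgbcaaeeddagac$agba  a
   20  eddagac$agbaecdaecbgbcaae  e
   21  eeddagac$agbaecdaecbgbcaa  a
   22  gac$agbaecdaecbgbcaaeedda  a
   23  gbaecdaecbgbcaaeeddagac$a  a
   24  gbcaaeeddagac$agbaecdaecb  b

ccgdbad$ggcabeecdeaaeaaab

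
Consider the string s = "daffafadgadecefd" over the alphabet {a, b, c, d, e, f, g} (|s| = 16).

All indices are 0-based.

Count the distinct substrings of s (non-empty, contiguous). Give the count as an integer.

123

rank→(start, suffix):
  0 → (9, 'adecefd')
  1 → (6, 'adgadecefd')
  2 → (4, 'afadgadecefd')
  3 → (1, 'affafadgadecefd')
  4 → (12, 'cefd')
  5 → (15, 'd')
  6 → (0, 'daffafadgadecefd')
  7 → (10, 'decefd')
  8 → (7, 'dgadecefd')
  9 → (11, 'ecefd')
  10 → (13, 'efd')
  11 → (5, 'fadgadecefd')
  12 → (3, 'fafadgadecefd')
  13 → (14, 'fd')
  14 → (2, 'ffafadgadecefd')
  15 → (8, 'gadecefd')

SA = [9, 6, 4, 1, 12, 15, 0, 10, 7, 11, 13, 5, 3, 14, 2, 8]
rank  pair      lcp
   1  s[9:],s[6:]  2  'ad'
   2  s[6:],s[4:]  1  'a'
   3  s[4:],s[1:]  2  'af'
   4  s[1:],s[12:]  0  ''
   5  s[12:],s[15:]  0  ''
   6  s[15:],s[0:]  1  'd'
   7  s[0:],s[10:]  1  'd'
   8  s[10:],s[7:]  1  'd'
   9  s[7:],s[11:]  0  ''
  10  s[11:],s[13:]  1  'e'
  11  s[13:],s[5:]  0  ''
  12  s[5:],s[3:]  2  'fa'
  13  s[3:],s[14:]  1  'f'
  14  s[14:],s[2:]  1  'f'
  15  s[2:],s[8:]  0  ''

n(n+1)/2 = 16·17/2 = 136
Σ LCP = 0 + 2 + 1 + 2 + 0 + 0 + 1 + 1 + 1 + 0 + 1 + 0 + 2 + 1 + 1 + 0 = 13
distinct = 136 − 13 = 123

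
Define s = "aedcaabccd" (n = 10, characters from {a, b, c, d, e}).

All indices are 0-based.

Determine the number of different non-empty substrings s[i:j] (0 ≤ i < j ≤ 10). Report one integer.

rank | idx | suffix
   0 |   4 | aabccd
   1 |   5 | abccd
   2 |   0 | aedcaabccd
   3 |   6 | bccd
   4 |   3 | caabccd
   5 |   7 | ccd
   6 |   8 | cd
   7 |   9 | d
   8 |   2 | dcaabccd
   9 |   1 | edcaabccd

SA = [4, 5, 0, 6, 3, 7, 8, 9, 2, 1]
[i] adj suffixes → lcp
  [1] 4/5 → 1 ('a')
  [2] 5/0 → 1 ('a')
  [3] 0/6 → 0 ('')
  [4] 6/3 → 0 ('')
  [5] 3/7 → 1 ('c')
  [6] 7/8 → 1 ('c')
  [7] 8/9 → 0 ('')
  [8] 9/2 → 1 ('d')
  [9] 2/1 → 0 ('')

n(n+1)/2 = 10·11/2 = 55
Σ LCP = 0 + 1 + 1 + 0 + 0 + 1 + 1 + 0 + 1 + 0 = 5
distinct = 55 − 5 = 50

50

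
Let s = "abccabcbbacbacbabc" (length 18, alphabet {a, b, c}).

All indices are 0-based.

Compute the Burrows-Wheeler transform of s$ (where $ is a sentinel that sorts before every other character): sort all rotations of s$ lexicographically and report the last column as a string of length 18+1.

rank  rotation             last
    0  $abccabcbbacbacbabc  c
    1  abc$abccabcbbacbacb  b
    2  abcbbacbacbabc$abcc  c
    3  abccabcbbacbacbabc$  $
    4  acbabc$abccabcbbacb  b
    5  acbacbabc$abccabcbb  b
    6  babc$abccabcbbacbac  c
    7  bacbabc$abccabcbbac  c
    8  bacbacbabc$abccabcb  b
    9  bbacbacbabc$abccabc  c
   10  bc$abccabcbbacbacba  a
   11  bcbbacbacbabc$abcca  a
   12  bccabcbbacbacbabc$a  a
   13  c$abccabcbbacbacbab  b
   14  cabcbbacbacbabc$abc  c
   15  cbabc$abccabcbbacba  a
   16  cbacbabc$abccabcbba  a
   17  cbbacbacbabc$abccab  b
   18  ccabcbbacbacbabc$ab  b

cbc$bbccbcaaabcaabb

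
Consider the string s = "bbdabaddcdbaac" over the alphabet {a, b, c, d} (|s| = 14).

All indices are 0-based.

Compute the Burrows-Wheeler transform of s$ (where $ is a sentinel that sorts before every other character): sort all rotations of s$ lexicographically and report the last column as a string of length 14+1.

rank  rotation         last
    0  $bbdabaddcdbaac  c
    1  aac$bbdabaddcdb  b
    2  abaddcdbaac$bbd  d
    3  ac$bbdabaddcdba  a
    4  addcdbaac$bbdab  b
    5  baac$bbdabaddcd  d
    6  baddcdbaac$bbda  a
    7  bbdabaddcdbaac$  $
    8  bdabaddcdbaac$b  b
    9  c$bbdabaddcdbaa  a
   10  cdbaac$bbdabadd  d
   11  dabaddcdbaac$bb  b
   12  dbaac$bbdabaddc  c
   13  dcdbaac$bbdabad  d
   14  ddcdbaac$bbdaba  a

cbdabda$badbcda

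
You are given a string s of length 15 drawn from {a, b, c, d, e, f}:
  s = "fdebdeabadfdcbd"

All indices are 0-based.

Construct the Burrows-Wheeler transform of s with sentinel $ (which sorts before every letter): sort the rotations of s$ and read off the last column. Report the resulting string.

rank  rotation          last
    0  $fdebdeabadfdcbd  d
    1  abadfdcbd$fdebde  e
    2  adfdcbd$fdebdeab  b
    3  badfdcbd$fdebdea  a
    4  bd$fdebdeabadfdc  c
    5  bdeabadfdcbd$fde  e
    6  cbd$fdebdeabadfd  d
    7  d$fdebdeabadfdcb  b
    8  dcbd$fdebdeabadf  f
    9  deabadfdcbd$fdeb  b
   10  debdeabadfdcbd$f  f
   11  dfdcbd$fdebdeaba  a
   12  eabadfdcbd$fdebd  d
   13  ebdeabadfdcbd$fd  d
   14  fdcbd$fdebdeabad  d
   15  fdebdeabadfdcbd$  $

debacedbfbfaddd$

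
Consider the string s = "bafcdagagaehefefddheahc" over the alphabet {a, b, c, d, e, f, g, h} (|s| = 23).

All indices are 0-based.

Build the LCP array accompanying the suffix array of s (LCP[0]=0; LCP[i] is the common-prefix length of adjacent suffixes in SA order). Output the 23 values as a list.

rank | idx | suffix
   0 |   9 | aehefefddheahc
   1 |   1 | afcdagagaehefefddheahc
   2 |   7 | agaehefefddheahc
   3 |   5 | agagaehefefddheahc
   4 |  20 | ahc
   5 |   0 | bafcdagagaehefefddheahc
   6 |  22 | c
   7 |   3 | cdagagaehefefddheahc
   8 |   4 | dagagaehefefddheahc
   9 |  16 | ddheahc
  10 |  17 | dheahc
  11 |  19 | eahc
  12 |  14 | efddheahc
  13 |  12 | efefddheahc
  14 |  10 | ehefefddheahc
  15 |   2 | fcdagagaehefefddheahc
  16 |  15 | fddheahc
  17 |  13 | fefddheahc
  18 |   8 | gaehefefddheahc
  19 |   6 | gagaehefefddheahc
  20 |  21 | hc
  21 |  18 | heahc
  22 |  11 | hefefddheahc

SA = [9, 1, 7, 5, 20, 0, 22, 3, 4, 16, 17, 19, 14, 12, 10, 2, 15, 13, 8, 6, 21, 18, 11]
[i] adj suffixes → lcp
  [1] 9/1 → 1 ('a')
  [2] 1/7 → 1 ('a')
  [3] 7/5 → 3 ('aga')
  [4] 5/20 → 1 ('a')
  [5] 20/0 → 0 ('')
  [6] 0/22 → 0 ('')
  [7] 22/3 → 1 ('c')
  [8] 3/4 → 0 ('')
  [9] 4/16 → 1 ('d')
  [10] 16/17 → 1 ('d')
  [11] 17/19 → 0 ('')
  [12] 19/14 → 1 ('e')
  [13] 14/12 → 2 ('ef')
  [14] 12/10 → 1 ('e')
  [15] 10/2 → 0 ('')
  [16] 2/15 → 1 ('f')
  [17] 15/13 → 1 ('f')
  [18] 13/8 → 0 ('')
  [19] 8/6 → 2 ('ga')
  [20] 6/21 → 0 ('')
  [21] 21/18 → 1 ('h')
  [22] 18/11 → 2 ('he')

[0, 1, 1, 3, 1, 0, 0, 1, 0, 1, 1, 0, 1, 2, 1, 0, 1, 1, 0, 2, 0, 1, 2]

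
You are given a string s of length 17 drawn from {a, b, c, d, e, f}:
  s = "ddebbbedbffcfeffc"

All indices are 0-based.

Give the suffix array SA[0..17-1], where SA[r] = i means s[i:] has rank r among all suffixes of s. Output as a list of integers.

[3, 4, 5, 8, 16, 11, 7, 0, 1, 2, 6, 13, 15, 10, 12, 14, 9]

rank→(start, suffix):
  0 → (3, 'bbbedbffcfeffc')
  1 → (4, 'bbedbffcfeffc')
  2 → (5, 'bedbffcfeffc')
  3 → (8, 'bffcfeffc')
  4 → (16, 'c')
  5 → (11, 'cfeffc')
  6 → (7, 'dbffcfeffc')
  7 → (0, 'ddebbbedbffcfeffc')
  8 → (1, 'debbbedbffcfeffc')
  9 → (2, 'ebbbedbffcfeffc')
  10 → (6, 'edbffcfeffc')
  11 → (13, 'effc')
  12 → (15, 'fc')
  13 → (10, 'fcfeffc')
  14 → (12, 'feffc')
  15 → (14, 'ffc')
  16 → (9, 'ffcfeffc')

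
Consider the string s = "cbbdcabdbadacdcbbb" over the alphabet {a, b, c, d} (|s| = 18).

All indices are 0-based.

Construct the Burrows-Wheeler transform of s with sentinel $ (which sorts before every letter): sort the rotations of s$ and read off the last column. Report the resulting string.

bcdbbdbccabdd$aabbc

rank  rotation             last
    0  $cbbdcabdbadacdcbbb  b
    1  abdbadacdcbbb$cbbdc  c
    2  acdcbbb$cbbdcabdbad  d
    3  adacdcbbb$cbbdcabdb  b
    4  b$cbbdcabdbadacdcbb  b
    5  badacdcbbb$cbbdcabd  d
    6  bb$cbbdcabdbadacdcb  b
    7  bbb$cbbdcabdbadacdc  c
    8  bbdcabdbadacdcbbb$c  c
    9  bdbadacdcbbb$cbbdca  a
   10  bdcabdbadacdcbbb$cb  b
   11  cabdbadacdcbbb$cbbd  d
   12  cbbb$cbbdcabdbadacd  d
   13  cbbdcabdbadacdcbbb$  $
   14  cdcbbb$cbbdcabdbada  a
   15  dacdcbbb$cbbdcabdba  a
   16  dbadacdcbbb$cbbdcab  b
   17  dcabdbadacdcbbb$cbb  b
   18  dcbbb$cbbdcabdbadac  c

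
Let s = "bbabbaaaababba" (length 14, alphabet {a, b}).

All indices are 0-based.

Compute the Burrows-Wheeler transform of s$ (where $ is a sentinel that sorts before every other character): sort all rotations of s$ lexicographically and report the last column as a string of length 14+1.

rank  rotation         last
    0  $bbabbaaaababba  a
    1  a$bbabbaaaababb  b
    2  aaaababba$bbabb  b
    3  aaababba$bbabba  a
    4  aababba$bbabbaa  a
    5  ababba$bbabbaaa  a
    6  abba$bbabbaaaab  b
    7  abbaaaababba$bb  b
    8  ba$bbabbaaaabab  b
    9  baaaababba$bbab  b
   10  babba$bbabbaaaa  a
   11  babbaaaababba$b  b
   12  bba$bbabbaaaaba  a
   13  bbaaaababba$bba  a
   14  bbabbaaaababba$  $

abbaaabbbbabaa$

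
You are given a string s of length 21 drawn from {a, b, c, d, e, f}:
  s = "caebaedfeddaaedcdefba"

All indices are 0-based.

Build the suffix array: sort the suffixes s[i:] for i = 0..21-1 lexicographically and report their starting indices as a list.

[20, 11, 1, 12, 4, 19, 3, 0, 15, 10, 14, 9, 16, 6, 2, 13, 8, 5, 17, 18, 7]

sorted suffixes:
  #0 SA[0]=20  'a'
  #1 SA[1]=11  'aaedcdefba'
  #2 SA[2]=1  'aebaedfeddaaedcdefba'
  #3 SA[3]=12  'aedcdefba'
  #4 SA[4]=4  'aedfeddaaedcdefba'
  #5 SA[5]=19  'ba'
  #6 SA[6]=3  'baedfeddaaedcdefba'
  #7 SA[7]=0  'caebaedfeddaaedcdefba'
  #8 SA[8]=15  'cdefba'
  #9 SA[9]=10  'daaedcdefba'
  #10 SA[10]=14  'dcdefba'
  #11 SA[11]=9  'ddaaedcdefba'
  #12 SA[12]=16  'defba'
  #13 SA[13]=6  'dfeddaaedcdefba'
  #14 SA[14]=2  'ebaedfeddaaedcdefba'
  #15 SA[15]=13  'edcdefba'
  #16 SA[16]=8  'eddaaedcdefba'
  #17 SA[17]=5  'edfeddaaedcdefba'
  #18 SA[18]=17  'efba'
  #19 SA[19]=18  'fba'
  #20 SA[20]=7  'feddaaedcdefba'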